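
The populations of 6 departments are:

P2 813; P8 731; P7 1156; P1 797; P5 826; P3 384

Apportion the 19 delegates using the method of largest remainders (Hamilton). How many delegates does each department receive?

Total 4707; standard divisor 4707/19 ≈ 247.737.
Standard quotas: P2 3.282, P8 2.951, P7 4.666, P1 3.217, P5 3.334, P3 1.550.
Lower quotas: P2 3, P8 2, P7 4, P1 3, P5 3, P3 1 (sum 16, leaving 3 seats).
Remainders in descending order: P8 0.951, P7 0.666, P3 0.550, P5 0.334, P2 0.282, P1 0.217.
Largest remainders: P8, P7, P3 receive the extra seats.

P2: 3, P8: 3, P7: 5, P1: 3, P5: 3, P3: 2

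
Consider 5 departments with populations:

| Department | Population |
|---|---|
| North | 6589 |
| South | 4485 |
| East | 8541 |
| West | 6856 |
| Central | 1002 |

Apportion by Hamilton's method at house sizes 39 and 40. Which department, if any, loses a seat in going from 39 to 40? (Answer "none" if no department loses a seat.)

At 39 seats: North 9, South 6, East 12, West 10, Central 2.
At 40 seats: North 10, South 7, East 12, West 10, Central 1.
Central drops from 2 to 1.

Central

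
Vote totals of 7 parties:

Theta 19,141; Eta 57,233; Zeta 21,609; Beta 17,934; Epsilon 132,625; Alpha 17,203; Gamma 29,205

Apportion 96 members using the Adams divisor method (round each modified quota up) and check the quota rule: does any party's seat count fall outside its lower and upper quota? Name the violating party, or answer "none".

Standard quotas: Theta 6.230, Eta 18.628, Zeta 7.033, Beta 5.837, Epsilon 43.167, Alpha 5.599, Gamma 9.506.
Adams allocation: Theta 7, Eta 18, Zeta 7, Beta 6, Epsilon 42, Alpha 6, Gamma 10.
Epsilon has quota 43.167 (lower 43, upper 44) but receives 42 — outside the quota interval.

Epsilon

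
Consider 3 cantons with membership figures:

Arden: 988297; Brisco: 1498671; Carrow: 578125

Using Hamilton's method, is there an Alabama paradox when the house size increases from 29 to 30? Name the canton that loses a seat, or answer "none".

At 29 seats: Arden 9, Brisco 14, Carrow 6.
At 30 seats: Arden 10, Brisco 15, Carrow 5.
Carrow drops from 6 to 5.

Carrow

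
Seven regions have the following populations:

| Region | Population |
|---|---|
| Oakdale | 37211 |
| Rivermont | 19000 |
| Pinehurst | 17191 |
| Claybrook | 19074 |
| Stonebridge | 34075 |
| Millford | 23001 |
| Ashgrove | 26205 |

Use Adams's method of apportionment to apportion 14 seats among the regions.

Standard divisor 175757/14 ≈ 12554.071; standard quotas: Oakdale 2.964, Rivermont 1.513, Pinehurst 1.369, Claybrook 1.519, Stonebridge 2.714, Millford 1.832, Ashgrove 2.087.
Rounding up gives 3, 2, 2, 2, 3, 2, 3 = 17 seats, so the divisor must be adjusted.
With modified divisor 17900: modified quotas Oakdale 2.079, Rivermont 1.061, Pinehurst 0.960, Claybrook 1.066, Stonebridge 1.904, Millford 1.285, Ashgrove 1.464.
Rounding up: Oakdale 3, Rivermont 2, Pinehurst 1, Claybrook 2, Stonebridge 2, Millford 2, Ashgrove 2 (total 14).

Oakdale: 3, Rivermont: 2, Pinehurst: 1, Claybrook: 2, Stonebridge: 2, Millford: 2, Ashgrove: 2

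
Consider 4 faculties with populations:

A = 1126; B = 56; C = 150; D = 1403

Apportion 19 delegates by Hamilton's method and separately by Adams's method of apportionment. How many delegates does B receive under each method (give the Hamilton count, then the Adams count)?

Hamilton: A 8, B 0, C 1, D 10.
Adams: A 8, B 1, C 1, D 9.
B gets 0 under Hamilton and 1 under Adams.

0 and 1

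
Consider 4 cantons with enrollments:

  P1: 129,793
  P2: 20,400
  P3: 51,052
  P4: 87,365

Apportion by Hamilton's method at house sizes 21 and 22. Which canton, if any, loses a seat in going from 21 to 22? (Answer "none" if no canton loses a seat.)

P2

At 21 seats: P1 9, P2 2, P3 4, P4 6.
At 22 seats: P1 10, P2 1, P3 4, P4 7.
P2 drops from 2 to 1.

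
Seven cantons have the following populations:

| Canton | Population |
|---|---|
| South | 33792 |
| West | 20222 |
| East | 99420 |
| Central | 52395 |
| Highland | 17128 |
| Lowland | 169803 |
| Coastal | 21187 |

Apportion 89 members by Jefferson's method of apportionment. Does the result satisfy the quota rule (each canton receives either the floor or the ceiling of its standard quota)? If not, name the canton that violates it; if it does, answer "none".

Lowland

Standard quotas: South 7.265, West 4.348, East 21.376, Central 11.265, Highland 3.683, Lowland 36.508, Coastal 4.555.
Jefferson allocation: South 7, West 4, East 22, Central 11, Highland 3, Lowland 38, Coastal 4.
Lowland has quota 36.508 (lower 36, upper 37) but receives 38 — outside the quota interval.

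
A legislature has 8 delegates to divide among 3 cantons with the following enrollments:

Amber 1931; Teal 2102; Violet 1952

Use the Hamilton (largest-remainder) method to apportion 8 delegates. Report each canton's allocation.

Amber 2; Teal 3; Violet 3

Standard divisor: 5985 ÷ 8 ≈ 748.125.
Standard quotas: Amber 2.581, Teal 2.810, Violet 2.609.
Lower quotas: Amber 2, Teal 2, Violet 2 (sum 6, leaving 2 seats).
Remainders in descending order: Teal 0.810, Violet 0.609, Amber 0.581.
Largest remainders: Teal, Violet receive the extra seats.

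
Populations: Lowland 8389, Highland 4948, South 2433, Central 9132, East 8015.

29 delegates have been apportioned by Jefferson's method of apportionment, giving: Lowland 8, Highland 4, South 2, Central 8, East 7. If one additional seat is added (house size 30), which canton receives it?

Priority for the next seat is population ÷ (current seats + 1).
Priorities: Lowland 932.111, Highland 989.600, South 811.000, Central 1014.667, East 1001.875.
Highest priority: Central.

Central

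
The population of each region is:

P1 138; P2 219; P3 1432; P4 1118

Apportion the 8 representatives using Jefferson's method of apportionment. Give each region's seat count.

P1 0, P2 0, P3 5, P4 3

Standard divisor 2907/8 ≈ 363.375; standard quotas: P1 0.380, P2 0.603, P3 3.941, P4 3.077.
Rounding down gives 0, 0, 3, 3 = 6 seats, so the divisor must be adjusted.
With modified divisor 283: modified quotas P1 0.488, P2 0.774, P3 5.060, P4 3.951.
Rounding down: P1 0, P2 0, P3 5, P4 3 (total 8).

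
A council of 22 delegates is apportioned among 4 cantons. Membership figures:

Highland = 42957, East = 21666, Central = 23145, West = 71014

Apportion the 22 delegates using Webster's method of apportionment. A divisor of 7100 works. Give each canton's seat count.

With modified divisor 7100: modified quotas Highland 6.050, East 3.052, Central 3.260, West 10.002.
Rounding to the nearest integer: Highland 6, East 3, Central 3, West 10 (total 22).

Highland=6, East=3, Central=3, West=10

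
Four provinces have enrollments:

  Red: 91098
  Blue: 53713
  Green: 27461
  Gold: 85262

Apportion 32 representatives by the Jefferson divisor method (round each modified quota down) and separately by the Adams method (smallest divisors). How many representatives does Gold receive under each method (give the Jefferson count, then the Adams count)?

11 and 10

Jefferson: Red 11, Blue 7, Green 3, Gold 11.
Adams: Red 11, Blue 7, Green 4, Gold 10.
Gold gets 11 under Jefferson and 10 under Adams.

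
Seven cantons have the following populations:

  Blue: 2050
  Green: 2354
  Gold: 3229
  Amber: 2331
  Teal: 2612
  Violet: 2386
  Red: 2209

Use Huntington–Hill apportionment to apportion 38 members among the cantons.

With divisor 447: modified quotas Blue 4.586, Green 5.266, Gold 7.224, Amber 5.215, Teal 5.843, Violet 5.338, Red 4.942.
Geometric-mean thresholds: Blue √(4·5)=4.472, Green √(5·6)=5.477, Gold √(7·8)=7.483, Amber √(5·6)=5.477, Teal √(5·6)=5.477, Violet √(5·6)=5.477, Red √(4·5)=4.472.
Each quota rounded against its threshold gives Blue 5, Green 5, Gold 7, Amber 5, Teal 6, Violet 5, Red 5 (total 38).

Blue 5; Green 5; Gold 7; Amber 5; Teal 6; Violet 5; Red 5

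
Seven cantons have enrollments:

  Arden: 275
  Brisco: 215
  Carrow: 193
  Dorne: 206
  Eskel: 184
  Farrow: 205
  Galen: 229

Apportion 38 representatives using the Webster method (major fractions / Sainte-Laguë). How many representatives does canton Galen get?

6

Standard divisor 1507/38 ≈ 39.658; standard quotas: Arden 6.934, Brisco 5.421, Carrow 4.867, Dorne 5.194, Eskel 4.640, Farrow 5.169, Galen 5.774.
Rounding to the nearest integer gives Arden 7, Brisco 5, Carrow 5, Dorne 5, Eskel 5, Farrow 5, Galen 6 — total 38, matching the house size, so no adjustment is needed.
Galen receives 6.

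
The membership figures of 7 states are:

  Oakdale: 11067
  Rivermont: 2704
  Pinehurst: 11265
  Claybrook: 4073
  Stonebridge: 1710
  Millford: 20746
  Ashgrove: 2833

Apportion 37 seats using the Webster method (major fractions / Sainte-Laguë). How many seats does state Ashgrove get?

Standard divisor 54398/37 ≈ 1470.216; standard quotas: Oakdale 7.527, Rivermont 1.839, Pinehurst 7.662, Claybrook 2.770, Stonebridge 1.163, Millford 14.111, Ashgrove 1.927.
Rounding to the nearest integer gives 8, 2, 8, 3, 1, 14, 2 = 38 seats, so the divisor must be adjusted.
With modified divisor 1490: modified quotas Oakdale 7.428, Rivermont 1.815, Pinehurst 7.560, Claybrook 2.734, Stonebridge 1.148, Millford 13.923, Ashgrove 1.901.
Rounding to the nearest integer: Oakdale 7, Rivermont 2, Pinehurst 8, Claybrook 3, Stonebridge 1, Millford 14, Ashgrove 2 (total 37).
Ashgrove receives 2.

2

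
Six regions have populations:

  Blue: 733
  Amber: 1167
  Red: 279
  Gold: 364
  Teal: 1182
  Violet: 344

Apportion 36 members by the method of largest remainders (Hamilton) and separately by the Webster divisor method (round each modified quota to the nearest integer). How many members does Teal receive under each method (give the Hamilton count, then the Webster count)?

10 and 11

Hamilton: Blue 7, Amber 10, Red 3, Gold 3, Teal 10, Violet 3.
Webster: Blue 7, Amber 10, Red 2, Gold 3, Teal 11, Violet 3.
Teal gets 10 under Hamilton and 11 under Webster.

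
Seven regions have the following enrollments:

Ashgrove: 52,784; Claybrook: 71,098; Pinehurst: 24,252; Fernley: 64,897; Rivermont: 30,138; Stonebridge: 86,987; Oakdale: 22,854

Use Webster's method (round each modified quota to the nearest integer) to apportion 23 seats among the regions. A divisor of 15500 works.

With modified divisor 15500: modified quotas Ashgrove 3.405, Claybrook 4.587, Pinehurst 1.565, Fernley 4.187, Rivermont 1.944, Stonebridge 5.612, Oakdale 1.474.
Rounding to the nearest integer: Ashgrove 3, Claybrook 5, Pinehurst 2, Fernley 4, Rivermont 2, Stonebridge 6, Oakdale 1 (total 23).

Ashgrove 3, Claybrook 5, Pinehurst 2, Fernley 4, Rivermont 2, Stonebridge 6, Oakdale 1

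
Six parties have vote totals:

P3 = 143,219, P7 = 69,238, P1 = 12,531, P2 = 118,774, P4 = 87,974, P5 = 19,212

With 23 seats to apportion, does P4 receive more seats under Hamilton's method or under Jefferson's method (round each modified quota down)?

Jefferson

Hamilton: P3 7, P7 4, P1 1, P2 6, P4 4, P5 1.
Jefferson: P3 8, P7 3, P1 0, P2 6, P4 5, P5 1.
P4 gets 4 under Hamilton and 5 under Jefferson.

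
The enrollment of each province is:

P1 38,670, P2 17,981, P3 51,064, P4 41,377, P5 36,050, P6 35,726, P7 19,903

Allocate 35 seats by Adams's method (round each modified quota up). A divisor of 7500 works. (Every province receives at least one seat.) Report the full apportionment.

With modified divisor 7500: modified quotas P1 5.156, P2 2.397, P3 6.809, P4 5.517, P5 4.807, P6 4.763, P7 2.654.
Rounding up: P1 6, P2 3, P3 7, P4 6, P5 5, P6 5, P7 3 (total 35).

P1 6, P2 3, P3 7, P4 6, P5 5, P6 5, P7 3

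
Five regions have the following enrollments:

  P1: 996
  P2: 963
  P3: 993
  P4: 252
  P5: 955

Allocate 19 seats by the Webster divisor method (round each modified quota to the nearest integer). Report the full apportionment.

Standard divisor 4159/19 ≈ 218.895; standard quotas: P1 4.550, P2 4.399, P3 4.536, P4 1.151, P5 4.363.
Rounding to the nearest integer gives P1 5, P2 4, P3 5, P4 1, P5 4 — total 19, matching the house size, so no adjustment is needed.

P1 5, P2 4, P3 5, P4 1, P5 4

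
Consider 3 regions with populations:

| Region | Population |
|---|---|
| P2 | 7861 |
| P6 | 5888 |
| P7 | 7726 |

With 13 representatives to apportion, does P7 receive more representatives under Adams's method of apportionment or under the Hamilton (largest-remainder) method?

Adams: P2 5, P6 4, P7 4.
Hamilton: P2 5, P6 3, P7 5.
P7 gets 4 under Adams and 5 under Hamilton.

Hamilton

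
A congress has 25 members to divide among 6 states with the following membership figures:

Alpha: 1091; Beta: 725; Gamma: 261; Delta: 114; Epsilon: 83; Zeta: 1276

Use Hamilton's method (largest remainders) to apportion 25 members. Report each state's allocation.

Alpha=8, Beta=5, Gamma=2, Delta=1, Epsilon=0, Zeta=9

Total 3550; standard divisor 3550/25 = 142.
Standard quotas: Alpha 7.683, Beta 5.106, Gamma 1.838, Delta 0.803, Epsilon 0.585, Zeta 8.986.
Lower quotas: Alpha 7, Beta 5, Gamma 1, Delta 0, Epsilon 0, Zeta 8 (sum 21, leaving 4 seats).
Remainders in descending order: Zeta 0.986, Gamma 0.838, Delta 0.803, Alpha 0.683, Epsilon 0.585, Beta 0.106.
Largest remainders: Zeta, Gamma, Delta, Alpha receive the extra seats.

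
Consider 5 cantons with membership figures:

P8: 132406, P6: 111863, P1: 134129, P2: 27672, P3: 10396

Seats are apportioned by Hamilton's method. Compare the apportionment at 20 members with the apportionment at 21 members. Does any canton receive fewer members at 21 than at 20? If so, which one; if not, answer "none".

P3

At 20 seats: P8 6, P6 5, P1 7, P2 1, P3 1.
At 21 seats: P8 7, P6 6, P1 7, P2 1, P3 0.
P3 drops from 1 to 0.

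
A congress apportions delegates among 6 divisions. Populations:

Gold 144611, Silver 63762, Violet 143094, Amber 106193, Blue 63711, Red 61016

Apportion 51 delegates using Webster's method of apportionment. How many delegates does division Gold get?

Standard divisor 582387/51 ≈ 11419.353; standard quotas: Gold 12.664, Silver 5.584, Violet 12.531, Amber 9.299, Blue 5.579, Red 5.343.
Rounding to the nearest integer gives 13, 6, 13, 9, 6, 5 = 52 seats, so the divisor must be adjusted.
With modified divisor 11500: modified quotas Gold 12.575, Silver 5.545, Violet 12.443, Amber 9.234, Blue 5.540, Red 5.306.
Rounding to the nearest integer: Gold 13, Silver 6, Violet 12, Amber 9, Blue 6, Red 5 (total 51).
Gold receives 13.

13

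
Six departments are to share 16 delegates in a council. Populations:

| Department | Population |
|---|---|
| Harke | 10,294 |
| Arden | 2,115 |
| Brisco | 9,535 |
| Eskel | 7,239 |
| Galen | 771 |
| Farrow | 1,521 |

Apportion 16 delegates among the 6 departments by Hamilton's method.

Standard divisor: 31475 ÷ 16 ≈ 1967.188.
Standard quotas: Harke 5.2329, Arden 1.0751, Brisco 4.8470, Eskel 3.6799, Galen 0.3919, Farrow 0.7732.
Lower quotas: Harke 5, Arden 1, Brisco 4, Eskel 3, Galen 0, Farrow 0 (sum 13, leaving 3 seats).
Remainders in descending order: Brisco 0.8470, Farrow 0.7732, Eskel 0.6799, Galen 0.3919, Harke 0.2329, Arden 0.0751.
Largest remainders: Brisco, Farrow, Eskel receive the extra seats.

Harke 5, Arden 1, Brisco 5, Eskel 4, Galen 0, Farrow 1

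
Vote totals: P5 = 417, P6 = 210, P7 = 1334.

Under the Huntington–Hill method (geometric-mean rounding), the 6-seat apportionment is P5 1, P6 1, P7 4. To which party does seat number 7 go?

P7

Priority for the next seat is population ÷ (√(s·(s+1))).
Priorities: P5 294.864, P6 148.492, P7 298.291.
Highest priority: P7.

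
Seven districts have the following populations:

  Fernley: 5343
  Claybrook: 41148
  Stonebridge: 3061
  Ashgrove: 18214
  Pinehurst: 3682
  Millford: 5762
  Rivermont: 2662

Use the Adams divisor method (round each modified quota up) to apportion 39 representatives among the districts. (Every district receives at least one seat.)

Standard divisor 79872/39 ≈ 2048; standard quotas: Fernley 2.609, Claybrook 20.092, Stonebridge 1.495, Ashgrove 8.894, Pinehurst 1.798, Millford 2.813, Rivermont 1.300.
Rounding up gives 3, 21, 2, 9, 2, 3, 2 = 42 seats, so the divisor must be adjusted.
With modified divisor 2283.22: modified quotas Fernley 2.340, Claybrook 18.022, Stonebridge 1.341, Ashgrove 7.977, Pinehurst 1.613, Millford 2.524, Rivermont 1.166.
Rounding up: Fernley 3, Claybrook 19, Stonebridge 2, Ashgrove 8, Pinehurst 2, Millford 3, Rivermont 2 (total 39).

Fernley 3; Claybrook 19; Stonebridge 2; Ashgrove 8; Pinehurst 2; Millford 3; Rivermont 2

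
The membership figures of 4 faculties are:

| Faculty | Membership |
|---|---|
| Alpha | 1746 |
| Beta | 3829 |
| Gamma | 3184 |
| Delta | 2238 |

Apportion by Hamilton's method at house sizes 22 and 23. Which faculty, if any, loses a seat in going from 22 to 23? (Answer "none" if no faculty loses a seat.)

At 22 seats: Alpha 4, Beta 8, Gamma 6, Delta 4.
At 23 seats: Alpha 3, Beta 8, Gamma 7, Delta 5.
Alpha drops from 4 to 3.

Alpha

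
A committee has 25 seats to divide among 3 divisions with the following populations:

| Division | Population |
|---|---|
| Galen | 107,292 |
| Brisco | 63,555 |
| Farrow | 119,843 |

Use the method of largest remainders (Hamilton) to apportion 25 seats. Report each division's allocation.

Total 290690; standard divisor 290690/25 ≈ 11627.6.
Standard quotas: Galen 9.2274, Brisco 5.4659, Farrow 10.3068.
Lower quotas: Galen 9, Brisco 5, Farrow 10 (sum 24, leaving 1 seat).
Remainders in descending order: Brisco 0.4659, Farrow 0.3068, Galen 0.2274.
Largest remainder: Brisco receives the extra seat.

Galen 9, Brisco 6, Farrow 10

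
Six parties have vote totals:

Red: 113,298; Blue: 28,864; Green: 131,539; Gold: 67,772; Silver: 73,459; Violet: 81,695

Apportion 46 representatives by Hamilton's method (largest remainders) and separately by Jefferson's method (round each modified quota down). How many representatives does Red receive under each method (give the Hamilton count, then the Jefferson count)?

10 and 11

Hamilton: Red 10, Blue 3, Green 12, Gold 6, Silver 7, Violet 8.
Jefferson: Red 11, Blue 2, Green 12, Gold 6, Silver 7, Violet 8.
Red gets 10 under Hamilton and 11 under Jefferson.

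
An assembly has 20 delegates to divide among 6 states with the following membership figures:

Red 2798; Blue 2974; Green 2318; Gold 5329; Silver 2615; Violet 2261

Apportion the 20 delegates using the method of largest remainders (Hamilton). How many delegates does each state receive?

Red=3, Blue=3, Green=3, Gold=6, Silver=3, Violet=2

Total 18295; standard divisor 18295/20 ≈ 914.75.
Standard quotas: Red 3.0588, Blue 3.2512, Green 2.5340, Gold 5.8256, Silver 2.8587, Violet 2.4717.
Lower quotas: Red 3, Blue 3, Green 2, Gold 5, Silver 2, Violet 2 (sum 17, leaving 3 seats).
Remainders in descending order: Silver 0.8587, Gold 0.8256, Green 0.5340, Violet 0.4717, Blue 0.2512, Red 0.0588.
The surplus seats go to Silver, Gold, Green.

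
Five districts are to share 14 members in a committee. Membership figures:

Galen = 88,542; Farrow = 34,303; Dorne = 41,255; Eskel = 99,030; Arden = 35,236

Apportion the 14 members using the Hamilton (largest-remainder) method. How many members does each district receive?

Total 298366; standard divisor 298366/14 ≈ 21311.857.
Standard quotas: Galen 4.1546, Farrow 1.6096, Dorne 1.9358, Eskel 4.6467, Arden 1.6534.
Lower quotas: Galen 4, Farrow 1, Dorne 1, Eskel 4, Arden 1 (sum 11, leaving 3 seats).
Remainders in descending order: Dorne 0.9358, Arden 0.6534, Eskel 0.6467, Farrow 0.6096, Galen 0.1546.
The surplus seats go to Dorne, Arden, Eskel.

Galen: 4; Farrow: 1; Dorne: 2; Eskel: 5; Arden: 2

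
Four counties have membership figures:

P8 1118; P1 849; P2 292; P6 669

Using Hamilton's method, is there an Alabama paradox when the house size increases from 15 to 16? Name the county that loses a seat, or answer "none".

At 15 seats: P8 6, P1 4, P2 2, P6 3.
At 16 seats: P8 6, P1 5, P2 1, P6 4.
P2 drops from 2 to 1.

P2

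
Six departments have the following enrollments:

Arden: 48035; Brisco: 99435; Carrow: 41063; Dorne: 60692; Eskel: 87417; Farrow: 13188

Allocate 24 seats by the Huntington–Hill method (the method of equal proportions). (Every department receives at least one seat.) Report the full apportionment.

With divisor 14605: modified quotas Arden 3.289, Brisco 6.808, Carrow 2.812, Dorne 4.156, Eskel 5.985, Farrow 0.903.
Geometric-mean thresholds: Arden √(3·4)=3.464, Brisco √(6·7)=6.481, Carrow √(2·3)=2.449, Dorne √(4·5)=4.472, Eskel √(5·6)=5.477, Farrow (min 1).
Each quota rounded against its threshold gives Arden 3, Brisco 7, Carrow 3, Dorne 4, Eskel 6, Farrow 1 (total 24).

Arden 3, Brisco 7, Carrow 3, Dorne 4, Eskel 6, Farrow 1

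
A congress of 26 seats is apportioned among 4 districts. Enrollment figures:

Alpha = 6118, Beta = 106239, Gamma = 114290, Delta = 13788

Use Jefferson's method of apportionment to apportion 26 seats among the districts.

Standard divisor 240435/26 ≈ 9247.5; standard quotas: Alpha 0.662, Beta 11.488, Gamma 12.359, Delta 1.491.
Rounding down gives 0, 11, 12, 1 = 24 seats, so the divisor must be adjusted.
With modified divisor 8500: modified quotas Alpha 0.720, Beta 12.499, Gamma 13.446, Delta 1.622.
Rounding down: Alpha 0, Beta 12, Gamma 13, Delta 1 (total 26).

Alpha: 0, Beta: 12, Gamma: 13, Delta: 1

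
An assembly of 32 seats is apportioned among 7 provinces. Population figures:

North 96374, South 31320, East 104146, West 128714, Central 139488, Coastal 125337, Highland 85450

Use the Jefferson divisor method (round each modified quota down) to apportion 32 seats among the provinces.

North 4; South 1; East 5; West 6; Central 6; Coastal 6; Highland 4

Standard divisor 710829/32 ≈ 22213.406; standard quotas: North 4.339, South 1.410, East 4.688, West 5.794, Central 6.279, Coastal 5.642, Highland 3.847.
Rounding down gives 4, 1, 4, 5, 6, 5, 3 = 28 seats, so the divisor must be adjusted.
With modified divisor 20400: modified quotas North 4.724, South 1.535, East 5.105, West 6.310, Central 6.838, Coastal 6.144, Highland 4.189.
Rounding down: North 4, South 1, East 5, West 6, Central 6, Coastal 6, Highland 4 (total 32).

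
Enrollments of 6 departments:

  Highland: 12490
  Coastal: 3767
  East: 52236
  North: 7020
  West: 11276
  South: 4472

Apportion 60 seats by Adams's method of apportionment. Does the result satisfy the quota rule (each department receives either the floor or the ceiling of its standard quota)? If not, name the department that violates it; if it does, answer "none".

Standard quotas: Highland 8.212, Coastal 2.477, East 34.343, North 4.615, West 7.413, South 2.940.
Adams allocation: Highland 8, Coastal 3, East 33, North 5, West 8, South 3.
East has quota 34.343 (lower 34, upper 35) but receives 33 — outside the quota interval.

East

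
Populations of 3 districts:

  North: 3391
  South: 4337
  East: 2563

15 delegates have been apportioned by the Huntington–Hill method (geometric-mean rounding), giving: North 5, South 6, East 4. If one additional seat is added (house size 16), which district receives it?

South

Priority for the next seat is population ÷ (√(s·(s+1))).
Priorities: North 619.109, South 669.214, East 573.104.
Highest priority: South.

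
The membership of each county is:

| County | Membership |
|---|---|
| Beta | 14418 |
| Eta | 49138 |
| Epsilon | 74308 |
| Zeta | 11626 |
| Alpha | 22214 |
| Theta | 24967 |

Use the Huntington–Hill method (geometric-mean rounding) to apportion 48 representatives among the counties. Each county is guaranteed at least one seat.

Beta 4, Eta 12, Epsilon 18, Zeta 3, Alpha 5, Theta 6

With divisor 4109: modified quotas Beta 3.509, Eta 11.959, Epsilon 18.084, Zeta 2.829, Alpha 5.406, Theta 6.076.
Geometric-mean thresholds: Beta √(3·4)=3.464, Eta √(11·12)=11.489, Epsilon √(18·19)=18.493, Zeta √(2·3)=2.449, Alpha √(5·6)=5.477, Theta √(6·7)=6.481.
Each quota rounded against its threshold gives Beta 4, Eta 12, Epsilon 18, Zeta 3, Alpha 5, Theta 6 (total 48).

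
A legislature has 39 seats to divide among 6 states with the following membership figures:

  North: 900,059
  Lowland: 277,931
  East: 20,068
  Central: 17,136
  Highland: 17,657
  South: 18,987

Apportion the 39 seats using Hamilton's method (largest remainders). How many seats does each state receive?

North=28, Lowland=9, East=1, Central=0, Highland=0, South=1

Total 1251838; standard divisor 1251838/39 ≈ 32098.41.
Standard quotas: North 28.0406, Lowland 8.6587, East 0.6252, Central 0.5339, Highland 0.5501, South 0.5915.
Lower quotas: North 28, Lowland 8, East 0, Central 0, Highland 0, South 0 (sum 36, leaving 3 seats).
Remainders in descending order: Lowland 0.6587, East 0.6252, South 0.5915, Highland 0.5501, Central 0.5339, North 0.0406.
Largest remainders: Lowland, East, South receive the extra seats.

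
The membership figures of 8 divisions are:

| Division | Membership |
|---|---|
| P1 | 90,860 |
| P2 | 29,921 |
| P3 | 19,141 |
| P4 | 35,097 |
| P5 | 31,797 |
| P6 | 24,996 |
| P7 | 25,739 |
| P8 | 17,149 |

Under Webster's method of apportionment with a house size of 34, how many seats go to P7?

3

Standard divisor 274700/34 ≈ 8079.412; standard quotas: P1 11.246, P2 3.703, P3 2.369, P4 4.344, P5 3.936, P6 3.094, P7 3.186, P8 2.123.
Rounding to the nearest integer gives 11, 4, 2, 4, 4, 3, 3, 2 = 33 seats, so the divisor must be adjusted.
With modified divisor 7850: modified quotas P1 11.575, P2 3.812, P3 2.438, P4 4.471, P5 4.051, P6 3.184, P7 3.279, P8 2.185.
Rounding to the nearest integer: P1 12, P2 4, P3 2, P4 4, P5 4, P6 3, P7 3, P8 2 (total 34).
P7 receives 3.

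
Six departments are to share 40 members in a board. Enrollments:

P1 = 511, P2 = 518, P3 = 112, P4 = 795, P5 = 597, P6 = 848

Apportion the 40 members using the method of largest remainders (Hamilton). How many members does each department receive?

The standard divisor is 3381/40 ≈ 84.525.
Standard quotas: P1 6.046, P2 6.128, P3 1.325, P4 9.406, P5 7.063, P6 10.033.
Lower quotas: P1 6, P2 6, P3 1, P4 9, P5 7, P6 10 (sum 39, leaving 1 seat).
Remainders in descending order: P4 0.406, P3 0.325, P2 0.128, P5 0.063, P1 0.046, P6 0.033.
The surplus seat goes to P4.

P1: 6, P2: 6, P3: 1, P4: 10, P5: 7, P6: 10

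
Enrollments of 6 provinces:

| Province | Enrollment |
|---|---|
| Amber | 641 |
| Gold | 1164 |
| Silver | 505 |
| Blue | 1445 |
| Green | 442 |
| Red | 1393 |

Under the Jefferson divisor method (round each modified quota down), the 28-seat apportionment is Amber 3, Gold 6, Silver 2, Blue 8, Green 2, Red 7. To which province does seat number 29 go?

Red

Priority for the next seat is population ÷ (current seats + 1).
Priorities: Amber 160.250, Gold 166.286, Silver 168.333, Blue 160.556, Green 147.333, Red 174.125.
Highest priority: Red.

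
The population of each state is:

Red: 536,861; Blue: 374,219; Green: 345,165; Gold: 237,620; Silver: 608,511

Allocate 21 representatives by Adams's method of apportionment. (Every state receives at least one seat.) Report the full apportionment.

Standard divisor 2102376/21 ≈ 100113.143; standard quotas: Red 5.363, Blue 3.738, Green 3.448, Gold 2.374, Silver 6.078.
Rounding up gives 6, 4, 4, 3, 7 = 24 seats, so the divisor must be adjusted.
With modified divisor 116900: modified quotas Red 4.592, Blue 3.201, Green 2.953, Gold 2.033, Silver 5.205.
Rounding up: Red 5, Blue 4, Green 3, Gold 3, Silver 6 (total 21).

Red: 5, Blue: 4, Green: 3, Gold: 3, Silver: 6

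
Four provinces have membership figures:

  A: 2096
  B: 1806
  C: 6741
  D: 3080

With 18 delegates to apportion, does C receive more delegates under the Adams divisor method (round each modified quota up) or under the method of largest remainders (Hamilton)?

Hamilton

Adams: A 3, B 3, C 8, D 4.
Hamilton: A 3, B 2, C 9, D 4.
C gets 8 under Adams and 9 under Hamilton.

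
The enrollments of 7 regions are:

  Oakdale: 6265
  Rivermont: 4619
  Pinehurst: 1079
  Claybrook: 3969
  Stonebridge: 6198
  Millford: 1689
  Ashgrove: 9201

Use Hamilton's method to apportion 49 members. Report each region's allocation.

Oakdale: 9; Rivermont: 7; Pinehurst: 2; Claybrook: 6; Stonebridge: 9; Millford: 2; Ashgrove: 14

The standard divisor is 33020/49 ≈ 673.878.
Standard quotas: Oakdale 9.2969, Rivermont 6.8544, Pinehurst 1.6012, Claybrook 5.8898, Stonebridge 9.1975, Millford 2.5064, Ashgrove 13.6538.
Lower quotas: Oakdale 9, Rivermont 6, Pinehurst 1, Claybrook 5, Stonebridge 9, Millford 2, Ashgrove 13 (sum 45, leaving 4 seats).
Remainders in descending order: Claybrook 0.8898, Rivermont 0.8544, Ashgrove 0.6538, Pinehurst 0.6012, Millford 0.5064, Oakdale 0.2969, Stonebridge 0.1975.
Largest remainders: Claybrook, Rivermont, Ashgrove, Pinehurst receive the extra seats.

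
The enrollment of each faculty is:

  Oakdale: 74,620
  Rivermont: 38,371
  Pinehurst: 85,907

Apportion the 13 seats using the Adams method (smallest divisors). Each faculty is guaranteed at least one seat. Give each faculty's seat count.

Standard divisor 198898/13 ≈ 15299.846; standard quotas: Oakdale 4.877, Rivermont 2.508, Pinehurst 5.615.
Rounding up gives 5, 3, 6 = 14 seats, so the divisor must be adjusted.
With modified divisor 17900: modified quotas Oakdale 4.169, Rivermont 2.144, Pinehurst 4.799.
Rounding up: Oakdale 5, Rivermont 3, Pinehurst 5 (total 13).

Oakdale: 5, Rivermont: 3, Pinehurst: 5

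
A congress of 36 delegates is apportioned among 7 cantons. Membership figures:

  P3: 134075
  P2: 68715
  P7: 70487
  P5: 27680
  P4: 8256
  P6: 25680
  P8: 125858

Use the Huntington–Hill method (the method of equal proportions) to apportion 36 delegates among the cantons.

P3=10, P2=5, P7=6, P5=2, P4=1, P6=2, P8=10

With divisor 12826: modified quotas P3 10.453, P2 5.357, P7 5.496, P5 2.158, P4 0.644, P6 2.002, P8 9.813.
Geometric-mean thresholds: P3 √(10·11)=10.488, P2 √(5·6)=5.477, P7 √(5·6)=5.477, P5 √(2·3)=2.449, P4 (min 1), P6 √(2·3)=2.449, P8 √(9·10)=9.487.
Each quota rounded against its threshold gives P3 10, P2 5, P7 6, P5 2, P4 1, P6 2, P8 10 (total 36).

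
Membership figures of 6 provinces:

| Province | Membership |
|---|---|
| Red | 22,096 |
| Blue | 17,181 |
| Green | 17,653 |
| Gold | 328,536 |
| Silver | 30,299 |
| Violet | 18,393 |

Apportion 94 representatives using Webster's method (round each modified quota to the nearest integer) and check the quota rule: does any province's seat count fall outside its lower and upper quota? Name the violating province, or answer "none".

Gold

Standard quotas: Red 4.784, Blue 3.720, Green 3.822, Gold 71.132, Silver 6.560, Violet 3.982.
Webster allocation: Red 5, Blue 4, Green 4, Gold 70, Silver 7, Violet 4.
Gold has quota 71.132 (lower 71, upper 72) but receives 70 — outside the quota interval.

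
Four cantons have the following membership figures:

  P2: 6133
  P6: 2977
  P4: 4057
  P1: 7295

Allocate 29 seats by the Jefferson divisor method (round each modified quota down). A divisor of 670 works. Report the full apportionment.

P2: 9; P6: 4; P4: 6; P1: 10

With modified divisor 670: modified quotas P2 9.154, P6 4.443, P4 6.055, P1 10.888.
Rounding down: P2 9, P6 4, P4 6, P1 10 (total 29).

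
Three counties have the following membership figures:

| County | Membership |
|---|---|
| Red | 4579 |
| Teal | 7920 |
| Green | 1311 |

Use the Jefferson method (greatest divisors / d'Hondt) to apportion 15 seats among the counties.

Red: 5, Teal: 9, Green: 1

Standard divisor 13810/15 ≈ 920.667; standard quotas: Red 4.974, Teal 8.602, Green 1.424.
Rounding down gives 4, 8, 1 = 13 seats, so the divisor must be adjusted.
With modified divisor 800: modified quotas Red 5.724, Teal 9.900, Green 1.639.
Rounding down: Red 5, Teal 9, Green 1 (total 15).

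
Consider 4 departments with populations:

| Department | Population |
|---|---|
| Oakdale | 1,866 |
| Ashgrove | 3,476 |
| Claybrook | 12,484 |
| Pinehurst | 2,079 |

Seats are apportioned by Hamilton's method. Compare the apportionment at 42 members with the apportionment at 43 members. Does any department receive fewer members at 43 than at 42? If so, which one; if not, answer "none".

Pinehurst

At 42 seats: Oakdale 4, Ashgrove 7, Claybrook 26, Pinehurst 5.
At 43 seats: Oakdale 4, Ashgrove 8, Claybrook 27, Pinehurst 4.
Pinehurst drops from 5 to 4.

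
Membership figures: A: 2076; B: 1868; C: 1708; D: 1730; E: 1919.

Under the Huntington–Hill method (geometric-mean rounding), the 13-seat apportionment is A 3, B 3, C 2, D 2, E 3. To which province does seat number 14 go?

D

Priority for the next seat is population ÷ (√(s·(s+1))).
Priorities: A 599.290, B 539.245, C 697.288, D 706.270, E 553.968.
Highest priority: D.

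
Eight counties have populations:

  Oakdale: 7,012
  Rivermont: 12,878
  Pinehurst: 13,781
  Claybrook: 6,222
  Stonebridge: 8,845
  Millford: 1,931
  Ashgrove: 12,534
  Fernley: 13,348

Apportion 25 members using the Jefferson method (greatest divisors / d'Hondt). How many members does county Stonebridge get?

3

Standard divisor 76551/25 ≈ 3062.04; standard quotas: Oakdale 2.290, Rivermont 4.206, Pinehurst 4.501, Claybrook 2.032, Stonebridge 2.889, Millford 0.631, Ashgrove 4.093, Fernley 4.359.
Rounding down gives 2, 4, 4, 2, 2, 0, 4, 4 = 22 seats, so the divisor must be adjusted.
With modified divisor 2600: modified quotas Oakdale 2.697, Rivermont 4.953, Pinehurst 5.300, Claybrook 2.393, Stonebridge 3.402, Millford 0.743, Ashgrove 4.821, Fernley 5.134.
Rounding down: Oakdale 2, Rivermont 4, Pinehurst 5, Claybrook 2, Stonebridge 3, Millford 0, Ashgrove 4, Fernley 5 (total 25).
Stonebridge receives 3.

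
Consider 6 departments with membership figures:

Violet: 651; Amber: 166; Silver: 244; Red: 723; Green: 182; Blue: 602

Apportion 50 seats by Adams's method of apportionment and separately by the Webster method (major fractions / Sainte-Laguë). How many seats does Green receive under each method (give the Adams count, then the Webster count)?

Adams: Violet 12, Amber 4, Silver 5, Red 14, Green 4, Blue 11.
Webster: Violet 13, Amber 3, Silver 5, Red 14, Green 3, Blue 12.
Green gets 4 under Adams and 3 under Webster.

4 and 3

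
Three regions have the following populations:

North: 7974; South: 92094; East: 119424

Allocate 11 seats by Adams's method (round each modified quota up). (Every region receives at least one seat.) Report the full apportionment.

Standard divisor 219492/11 ≈ 19953.818; standard quotas: North 0.400, South 4.615, East 5.985.
Rounding up gives 1, 5, 6 = 12 seats, so the divisor must be adjusted.
With modified divisor 23500: modified quotas North 0.339, South 3.919, East 5.082.
Rounding up: North 1, South 4, East 6 (total 11).

North=1; South=4; East=6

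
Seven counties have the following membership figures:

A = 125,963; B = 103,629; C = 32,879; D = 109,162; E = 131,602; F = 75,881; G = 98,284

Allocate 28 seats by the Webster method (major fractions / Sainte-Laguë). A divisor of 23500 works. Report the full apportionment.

A 5, B 4, C 1, D 5, E 6, F 3, G 4

With modified divisor 23500: modified quotas A 5.360, B 4.410, C 1.399, D 4.645, E 5.600, F 3.229, G 4.182.
Rounding to the nearest integer: A 5, B 4, C 1, D 5, E 6, F 3, G 4 (total 28).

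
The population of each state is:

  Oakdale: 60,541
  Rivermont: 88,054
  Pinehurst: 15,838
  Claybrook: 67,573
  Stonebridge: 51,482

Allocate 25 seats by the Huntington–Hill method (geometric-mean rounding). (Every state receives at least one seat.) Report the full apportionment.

Oakdale 5; Rivermont 8; Pinehurst 1; Claybrook 6; Stonebridge 5

With divisor 11355: modified quotas Oakdale 5.332, Rivermont 7.755, Pinehurst 1.395, Claybrook 5.951, Stonebridge 4.534.
Geometric-mean thresholds: Oakdale √(5·6)=5.477, Rivermont √(7·8)=7.483, Pinehurst √(1·2)=1.414, Claybrook √(5·6)=5.477, Stonebridge √(4·5)=4.472.
Each quota rounded against its threshold gives Oakdale 5, Rivermont 8, Pinehurst 1, Claybrook 6, Stonebridge 5 (total 25).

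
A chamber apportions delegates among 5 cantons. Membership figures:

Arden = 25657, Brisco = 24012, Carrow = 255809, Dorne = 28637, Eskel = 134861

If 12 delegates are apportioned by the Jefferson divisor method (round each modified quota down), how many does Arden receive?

Standard divisor 468976/12 ≈ 39081.333; standard quotas: Arden 0.657, Brisco 0.614, Carrow 6.546, Dorne 0.733, Eskel 3.451.
Rounding down gives 0, 0, 6, 0, 3 = 9 seats, so the divisor must be adjusted.
With modified divisor 30300: modified quotas Arden 0.847, Brisco 0.792, Carrow 8.443, Dorne 0.945, Eskel 4.451.
Rounding down: Arden 0, Brisco 0, Carrow 8, Dorne 0, Eskel 4 (total 12).
Arden receives 0.

0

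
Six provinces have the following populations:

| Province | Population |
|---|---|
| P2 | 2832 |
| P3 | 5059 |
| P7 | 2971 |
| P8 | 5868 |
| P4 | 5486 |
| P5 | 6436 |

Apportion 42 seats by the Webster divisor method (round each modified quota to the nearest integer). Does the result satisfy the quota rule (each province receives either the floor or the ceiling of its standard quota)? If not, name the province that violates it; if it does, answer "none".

Standard quotas: P2 4.151, P3 7.416, P7 4.355, P8 8.602, P4 8.042, P5 9.434.
Webster allocation: P2 4, P3 7, P7 4, P8 9, P4 8, P5 10.
Every allocation lies between the lower and upper quota.

none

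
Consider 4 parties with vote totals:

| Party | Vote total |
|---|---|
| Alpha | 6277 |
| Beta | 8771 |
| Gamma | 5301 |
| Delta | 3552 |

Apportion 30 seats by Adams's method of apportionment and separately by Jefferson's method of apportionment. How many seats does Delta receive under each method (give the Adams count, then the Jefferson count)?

Adams: Alpha 8, Beta 10, Gamma 7, Delta 5.
Jefferson: Alpha 8, Beta 11, Gamma 7, Delta 4.
Delta gets 5 under Adams and 4 under Jefferson.

5 and 4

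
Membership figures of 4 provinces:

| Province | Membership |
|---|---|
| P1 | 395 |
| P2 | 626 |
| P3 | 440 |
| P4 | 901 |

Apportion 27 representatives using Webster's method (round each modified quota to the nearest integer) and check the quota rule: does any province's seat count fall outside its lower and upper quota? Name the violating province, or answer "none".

Standard quotas: P1 4.515, P2 7.156, P3 5.030, P4 10.299.
Webster allocation: P1 5, P2 7, P3 5, P4 10.
Every allocation lies between the lower and upper quota.

none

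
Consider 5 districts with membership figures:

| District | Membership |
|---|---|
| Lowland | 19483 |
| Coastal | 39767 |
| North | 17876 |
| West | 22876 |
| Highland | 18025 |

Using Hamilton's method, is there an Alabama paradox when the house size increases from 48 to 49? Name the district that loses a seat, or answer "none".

At 48 seats: Lowland 8, Coastal 16, North 7, West 9, Highland 8.
At 49 seats: Lowland 8, Coastal 17, North 7, West 10, Highland 7.
Highland drops from 8 to 7.

Highland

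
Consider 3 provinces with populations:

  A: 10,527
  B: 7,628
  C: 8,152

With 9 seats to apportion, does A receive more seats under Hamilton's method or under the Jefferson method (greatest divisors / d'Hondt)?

Jefferson

Hamilton: A 3, B 3, C 3.
Jefferson: A 4, B 2, C 3.
A gets 3 under Hamilton and 4 under Jefferson.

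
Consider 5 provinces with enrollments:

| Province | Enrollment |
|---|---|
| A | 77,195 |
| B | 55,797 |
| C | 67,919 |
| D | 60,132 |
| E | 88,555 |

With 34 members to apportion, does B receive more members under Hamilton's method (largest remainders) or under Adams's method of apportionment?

Hamilton: A 7, B 5, C 7, D 6, E 9.
Adams: A 7, B 6, C 7, D 6, E 8.
B gets 5 under Hamilton and 6 under Adams.

Adams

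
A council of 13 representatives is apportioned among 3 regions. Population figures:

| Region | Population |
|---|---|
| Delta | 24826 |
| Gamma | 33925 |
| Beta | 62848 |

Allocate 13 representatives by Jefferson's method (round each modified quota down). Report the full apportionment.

Delta 2, Gamma 4, Beta 7

Standard divisor 121599/13 ≈ 9353.769; standard quotas: Delta 2.654, Gamma 3.627, Beta 6.719.
Rounding down gives 2, 3, 6 = 11 seats, so the divisor must be adjusted.
With modified divisor 8400: modified quotas Delta 2.955, Gamma 4.039, Beta 7.482.
Rounding down: Delta 2, Gamma 4, Beta 7 (total 13).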